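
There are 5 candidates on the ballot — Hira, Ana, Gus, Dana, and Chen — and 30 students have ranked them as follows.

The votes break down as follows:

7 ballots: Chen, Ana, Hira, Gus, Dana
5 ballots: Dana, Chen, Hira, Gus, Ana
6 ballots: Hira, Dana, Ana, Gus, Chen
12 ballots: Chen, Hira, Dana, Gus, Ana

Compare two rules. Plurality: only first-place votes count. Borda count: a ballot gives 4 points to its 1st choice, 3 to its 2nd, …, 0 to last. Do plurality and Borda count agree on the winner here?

Yes

Plurality first-place counts: Hira 6, Ana 0, Gus 0, Dana 5, Chen 19 → Chen.
Borda totals: Hira 84, Ana 33, Gus 30, Dana 62, Chen 91 → Chen.
The two rules agree on Chen.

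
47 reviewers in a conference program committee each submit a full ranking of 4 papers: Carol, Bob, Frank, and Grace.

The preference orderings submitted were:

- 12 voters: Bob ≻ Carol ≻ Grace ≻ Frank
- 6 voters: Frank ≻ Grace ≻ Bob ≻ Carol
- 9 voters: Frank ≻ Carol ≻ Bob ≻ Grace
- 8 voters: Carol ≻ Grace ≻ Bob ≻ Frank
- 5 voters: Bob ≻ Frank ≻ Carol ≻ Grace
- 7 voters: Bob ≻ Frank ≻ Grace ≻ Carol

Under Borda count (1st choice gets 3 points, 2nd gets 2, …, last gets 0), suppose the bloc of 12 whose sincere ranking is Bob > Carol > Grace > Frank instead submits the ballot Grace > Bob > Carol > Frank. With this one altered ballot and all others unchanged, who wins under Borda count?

Bob

Borda totals with the altered ballot: Carol 59, Bob 83, Frank 69, Grace 71.
The winner is unchanged: still Bob.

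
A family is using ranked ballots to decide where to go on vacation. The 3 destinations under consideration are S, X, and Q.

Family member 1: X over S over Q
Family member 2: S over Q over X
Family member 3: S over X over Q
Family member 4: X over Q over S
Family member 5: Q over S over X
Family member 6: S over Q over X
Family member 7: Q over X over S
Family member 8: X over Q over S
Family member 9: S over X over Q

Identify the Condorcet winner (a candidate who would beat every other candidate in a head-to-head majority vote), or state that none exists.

Head-to-head results (9 voters total):
S vs X: S wins 5–4.
S vs Q: S wins 5–4.
X vs Q: X wins 5–4.
S beats each rival — X (5–4), Q (5–4) — so S is the Condorcet winner.

S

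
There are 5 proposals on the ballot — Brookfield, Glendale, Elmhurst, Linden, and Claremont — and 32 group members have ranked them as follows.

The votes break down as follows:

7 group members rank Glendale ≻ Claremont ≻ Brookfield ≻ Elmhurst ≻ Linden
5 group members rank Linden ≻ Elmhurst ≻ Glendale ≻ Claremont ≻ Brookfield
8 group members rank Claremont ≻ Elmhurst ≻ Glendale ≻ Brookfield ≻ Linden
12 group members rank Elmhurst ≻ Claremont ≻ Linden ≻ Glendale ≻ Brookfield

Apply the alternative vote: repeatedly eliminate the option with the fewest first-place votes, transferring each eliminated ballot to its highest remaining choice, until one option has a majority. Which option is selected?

Elmhurst

Round 1: Elmhurst 12, Claremont 8, Glendale 7, Linden 5, Brookfield 0. Brookfield has the fewest and is eliminated.
Round 2: Elmhurst 12, Claremont 8, Glendale 7, Linden 5. Linden has the fewest and is eliminated.
Round 3: Elmhurst 17, Claremont 8, Glendale 7. Elmhurst has a majority.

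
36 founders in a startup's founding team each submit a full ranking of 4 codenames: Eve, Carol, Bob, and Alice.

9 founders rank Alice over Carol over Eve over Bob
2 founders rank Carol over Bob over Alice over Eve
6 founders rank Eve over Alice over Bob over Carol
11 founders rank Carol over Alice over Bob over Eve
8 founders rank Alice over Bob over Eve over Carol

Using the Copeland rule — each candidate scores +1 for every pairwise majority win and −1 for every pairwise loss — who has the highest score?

Alice

Pairwise results:
  Eve vs Carol: Carol wins 22–14.
  Eve vs Bob: Bob wins 21–15.
  Eve vs Alice: Alice wins 30–6.
  Carol vs Bob: Carol wins 22–14.
  Carol vs Alice: Alice wins 23–13.
  Bob vs Alice: Alice wins 34–2.
Copeland scores (wins − losses):
  Eve: 0 − 3 = -3
  Carol: 2 − 1 = 1
  Bob: 1 − 2 = -1
  Alice: 3 − 0 = 3
Alice has the best Copeland score.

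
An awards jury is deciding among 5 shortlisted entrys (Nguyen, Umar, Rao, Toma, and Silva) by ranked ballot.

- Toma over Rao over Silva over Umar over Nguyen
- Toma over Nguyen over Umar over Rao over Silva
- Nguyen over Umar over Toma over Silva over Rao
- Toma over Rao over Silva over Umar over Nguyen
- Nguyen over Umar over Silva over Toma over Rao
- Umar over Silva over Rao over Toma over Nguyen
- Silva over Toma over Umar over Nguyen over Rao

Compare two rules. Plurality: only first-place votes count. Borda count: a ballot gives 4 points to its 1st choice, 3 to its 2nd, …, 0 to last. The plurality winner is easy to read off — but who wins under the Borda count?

Toma

Plurality first-place counts: Nguyen 2, Umar 1, Rao 0, Toma 3, Silva 1 → Toma.
Borda totals: Nguyen 12, Umar 16, Rao 9, Toma 19, Silva 14 → Toma.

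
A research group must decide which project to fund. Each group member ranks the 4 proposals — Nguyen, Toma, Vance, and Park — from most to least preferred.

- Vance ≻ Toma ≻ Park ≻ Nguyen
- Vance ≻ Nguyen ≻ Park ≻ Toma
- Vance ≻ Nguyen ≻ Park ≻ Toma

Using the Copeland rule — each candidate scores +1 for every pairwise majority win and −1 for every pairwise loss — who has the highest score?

Pairwise results:
  Nguyen vs Toma: Nguyen wins 2–1.
  Nguyen vs Vance: Vance wins 3–0.
  Nguyen vs Park: Nguyen wins 2–1.
  Toma vs Vance: Vance wins 3–0.
  Toma vs Park: Park wins 2–1.
  Vance vs Park: Vance wins 3–0.
Copeland scores (wins − losses):
  Nguyen: 2 − 1 = 1
  Toma: 0 − 3 = -3
  Vance: 3 − 0 = 3
  Park: 1 − 2 = -1
Vance has the best Copeland score.

Vance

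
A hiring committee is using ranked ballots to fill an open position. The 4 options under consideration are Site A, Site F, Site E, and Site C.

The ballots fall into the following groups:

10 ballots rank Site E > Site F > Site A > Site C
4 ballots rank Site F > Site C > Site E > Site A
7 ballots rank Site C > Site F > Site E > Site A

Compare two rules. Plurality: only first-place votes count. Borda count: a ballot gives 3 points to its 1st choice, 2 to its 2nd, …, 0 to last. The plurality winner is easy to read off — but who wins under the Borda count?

Site F

Plurality first-place counts: Site A 0, Site F 4, Site E 10, Site C 7 → Site E.
Borda totals: Site A 10, Site F 46, Site E 41, Site C 29 → Site F.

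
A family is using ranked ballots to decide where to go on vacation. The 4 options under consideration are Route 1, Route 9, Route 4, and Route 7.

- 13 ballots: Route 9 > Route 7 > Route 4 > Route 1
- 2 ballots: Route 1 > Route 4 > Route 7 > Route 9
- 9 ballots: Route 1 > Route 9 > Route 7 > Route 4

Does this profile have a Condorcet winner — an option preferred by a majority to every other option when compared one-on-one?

Yes

Head-to-head results (24 voters total):
Route 1 vs Route 9: Route 9 wins 13–11.
Route 1 vs Route 4: Route 4 wins 13–11.
Route 1 vs Route 7: Route 7 wins 13–11.
Route 9 vs Route 4: Route 9 wins 22–2.
Route 9 vs Route 7: Route 9 wins 22–2.
Route 4 vs Route 7: Route 7 wins 22–2.
Route 9 beats each rival — Route 1 (13–11), Route 4 (22–2), Route 7 (22–2) — so Route 9 is the Condorcet winner.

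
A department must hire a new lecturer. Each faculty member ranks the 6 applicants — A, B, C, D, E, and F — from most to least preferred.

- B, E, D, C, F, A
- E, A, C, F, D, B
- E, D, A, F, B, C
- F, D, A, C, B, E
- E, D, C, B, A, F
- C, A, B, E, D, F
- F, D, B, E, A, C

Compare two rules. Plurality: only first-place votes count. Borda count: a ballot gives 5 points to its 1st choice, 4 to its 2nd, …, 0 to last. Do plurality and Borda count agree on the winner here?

Plurality first-place counts: A 0, B 1, C 1, D 0, E 3, F 2 → E.
Borda totals: A 16, B 15, C 15, D 21, E 23, F 15 → E.
The two rules agree on E.

Yes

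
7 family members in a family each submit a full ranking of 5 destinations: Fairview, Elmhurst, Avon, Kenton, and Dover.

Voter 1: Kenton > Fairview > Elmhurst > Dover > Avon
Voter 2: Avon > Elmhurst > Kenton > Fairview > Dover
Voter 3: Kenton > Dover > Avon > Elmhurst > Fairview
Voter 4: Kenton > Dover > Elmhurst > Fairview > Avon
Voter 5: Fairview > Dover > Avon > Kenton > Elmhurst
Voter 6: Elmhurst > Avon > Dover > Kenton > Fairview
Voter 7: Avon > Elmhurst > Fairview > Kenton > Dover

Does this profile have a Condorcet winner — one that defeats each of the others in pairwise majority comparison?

Head-to-head results (7 voters total):
Fairview vs Elmhurst: Elmhurst wins 5–2.
Fairview vs Avon: Avon wins 4–3.
Fairview vs Kenton: Kenton wins 5–2.
Fairview vs Dover: Fairview wins 4–3.
Elmhurst vs Avon: Avon wins 4–3.
Elmhurst vs Kenton: Kenton wins 4–3.
Elmhurst vs Dover: Elmhurst wins 4–3.
Avon vs Kenton: Avon wins 4–3.
Avon vs Dover: Dover wins 4–3.
Kenton vs Dover: Kenton wins 5–2.
No candidate beats all others: Fairview beats Dover beats Avon beats Fairview, a majority cycle.

No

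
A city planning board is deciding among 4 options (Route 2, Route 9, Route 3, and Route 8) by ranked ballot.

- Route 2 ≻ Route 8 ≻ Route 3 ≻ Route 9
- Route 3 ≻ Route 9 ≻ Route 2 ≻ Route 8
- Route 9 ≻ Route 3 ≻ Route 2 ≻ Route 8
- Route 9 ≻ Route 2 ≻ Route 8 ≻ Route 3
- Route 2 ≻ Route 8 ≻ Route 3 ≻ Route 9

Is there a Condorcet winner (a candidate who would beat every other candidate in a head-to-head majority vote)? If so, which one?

Head-to-head results (5 voters total):
Route 2 vs Route 9: Route 9 wins 3–2.
Route 2 vs Route 3: Route 2 wins 3–2.
Route 2 vs Route 8: Route 2 wins 5–0.
Route 9 vs Route 3: Route 3 wins 3–2.
Route 9 vs Route 8: Route 9 wins 3–2.
Route 3 vs Route 8: Route 8 wins 3–2.
No candidate beats all others: Route 2 beats Route 3 beats Route 9 beats Route 2, a majority cycle.

None — there is no Condorcet winner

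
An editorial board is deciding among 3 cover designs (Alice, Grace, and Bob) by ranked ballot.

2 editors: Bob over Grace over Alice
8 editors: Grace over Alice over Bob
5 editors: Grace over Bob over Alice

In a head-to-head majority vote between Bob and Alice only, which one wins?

Alice

Ballots ranking Bob above Alice: 2+5 = 7.
Ballots ranking Alice above Bob: 8.
Alice wins the head-to-head, 8–7.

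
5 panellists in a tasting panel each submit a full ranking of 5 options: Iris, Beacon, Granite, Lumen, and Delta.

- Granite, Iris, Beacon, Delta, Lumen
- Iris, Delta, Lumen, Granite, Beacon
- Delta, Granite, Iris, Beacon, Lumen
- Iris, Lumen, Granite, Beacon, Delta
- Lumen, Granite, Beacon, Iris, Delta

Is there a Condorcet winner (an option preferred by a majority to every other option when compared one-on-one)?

Head-to-head results (5 voters total):
Iris vs Beacon: Iris wins 4–1.
Iris vs Granite: Granite wins 3–2.
Iris vs Lumen: Iris wins 4–1.
Iris vs Delta: Iris wins 4–1.
Beacon vs Granite: Granite wins 5–0.
Beacon vs Lumen: Lumen wins 3–2.
Beacon vs Delta: Beacon wins 3–2.
Granite vs Lumen: Lumen wins 3–2.
Granite vs Delta: Granite wins 3–2.
Lumen vs Delta: Delta wins 3–2.
No candidate beats all others: Iris beats Lumen beats Granite beats Iris, a majority cycle.

No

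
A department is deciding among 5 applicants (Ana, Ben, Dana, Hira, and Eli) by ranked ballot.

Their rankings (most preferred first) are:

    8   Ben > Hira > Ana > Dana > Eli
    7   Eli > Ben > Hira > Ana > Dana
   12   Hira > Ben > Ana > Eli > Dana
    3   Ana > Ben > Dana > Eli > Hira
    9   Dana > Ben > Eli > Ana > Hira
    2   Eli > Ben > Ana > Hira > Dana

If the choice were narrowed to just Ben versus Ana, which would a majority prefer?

Ben

Ballots ranking Ben above Ana: 8+7+12+9+2 = 38.
Ballots ranking Ana above Ben: 3.
Ben wins the head-to-head, 38–3.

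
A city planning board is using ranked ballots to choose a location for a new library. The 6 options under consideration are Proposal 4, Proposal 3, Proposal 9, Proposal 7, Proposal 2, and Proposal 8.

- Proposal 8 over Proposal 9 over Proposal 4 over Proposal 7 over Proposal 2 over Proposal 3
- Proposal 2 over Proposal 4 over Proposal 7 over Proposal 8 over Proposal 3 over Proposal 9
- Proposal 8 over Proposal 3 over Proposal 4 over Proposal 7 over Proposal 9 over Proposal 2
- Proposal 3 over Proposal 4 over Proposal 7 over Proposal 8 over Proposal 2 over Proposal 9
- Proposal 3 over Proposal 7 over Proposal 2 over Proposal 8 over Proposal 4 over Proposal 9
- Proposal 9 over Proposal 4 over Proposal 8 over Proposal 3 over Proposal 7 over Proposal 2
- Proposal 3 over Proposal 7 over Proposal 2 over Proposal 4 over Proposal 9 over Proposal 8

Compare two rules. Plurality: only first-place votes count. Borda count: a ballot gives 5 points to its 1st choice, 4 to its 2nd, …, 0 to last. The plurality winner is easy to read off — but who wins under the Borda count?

Proposal 3

Plurality first-place counts: Proposal 4 0, Proposal 3 3, Proposal 9 1, Proposal 7 0, Proposal 2 1, Proposal 8 2 → Proposal 3.
Borda totals: Proposal 4 21, Proposal 3 22, Proposal 9 11, Proposal 7 19, Proposal 2 13, Proposal 8 19 → Proposal 3.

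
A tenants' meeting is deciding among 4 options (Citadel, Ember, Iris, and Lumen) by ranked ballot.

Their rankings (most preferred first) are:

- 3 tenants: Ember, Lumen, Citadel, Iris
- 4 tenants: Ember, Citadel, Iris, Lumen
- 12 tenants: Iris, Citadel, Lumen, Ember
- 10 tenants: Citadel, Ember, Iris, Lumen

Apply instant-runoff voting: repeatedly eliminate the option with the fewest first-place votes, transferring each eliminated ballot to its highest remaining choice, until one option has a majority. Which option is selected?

Round 1: Iris 12, Citadel 10, Ember 7, Lumen 0. Lumen has the fewest and is eliminated.
Round 2: Iris 12, Citadel 10, Ember 7. Ember has the fewest and is eliminated.
Round 3: Citadel 17, Iris 12. Citadel has a majority.

Citadel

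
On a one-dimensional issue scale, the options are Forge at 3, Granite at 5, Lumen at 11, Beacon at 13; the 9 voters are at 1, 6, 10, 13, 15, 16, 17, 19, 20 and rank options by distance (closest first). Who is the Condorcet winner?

With single-peaked preferences on a line, the Condorcet winner is the candidate closest to the median voter.
The median voter (position 15) is closest to Beacon at 13.
Check: Beacon vs Forge — voters closer to Beacon: 7 of 9.

Beacon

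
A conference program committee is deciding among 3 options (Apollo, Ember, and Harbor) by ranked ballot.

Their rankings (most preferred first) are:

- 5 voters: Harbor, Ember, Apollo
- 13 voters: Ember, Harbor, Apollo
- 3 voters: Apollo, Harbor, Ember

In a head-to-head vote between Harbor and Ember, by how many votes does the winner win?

Ballots ranking Harbor above Ember: 5+3 = 8.
Ballots ranking Ember above Harbor: 13.
Ember wins 13–8, a margin of 5.

5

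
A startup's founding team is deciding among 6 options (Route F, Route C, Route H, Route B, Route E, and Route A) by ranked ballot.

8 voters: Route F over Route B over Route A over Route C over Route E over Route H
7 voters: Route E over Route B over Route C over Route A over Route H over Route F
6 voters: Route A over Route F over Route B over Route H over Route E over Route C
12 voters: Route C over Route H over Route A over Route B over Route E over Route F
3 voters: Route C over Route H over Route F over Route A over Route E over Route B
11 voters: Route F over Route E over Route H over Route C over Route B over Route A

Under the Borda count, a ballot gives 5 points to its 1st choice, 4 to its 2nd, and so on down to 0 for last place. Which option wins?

Borda scores:
  Route F: 8·5 + 7·0 + 6·4 + 12·0 + 3·3 + 11·5 = 128
  Route C: 8·2 + 7·3 + 6·0 + 12·5 + 3·5 + 11·2 = 134
  Route H: 8·0 + 7·1 + 6·2 + 12·4 + 3·4 + 11·3 = 112
  Route B: 8·4 + 7·4 + 6·3 + 12·2 + 3·0 + 11·1 = 113
  Route E: 8·1 + 7·5 + 6·1 + 12·1 + 3·1 + 11·4 = 108
  Route A: 8·3 + 7·2 + 6·5 + 12·3 + 3·2 + 11·0 = 110
Route C has the highest total.

Route C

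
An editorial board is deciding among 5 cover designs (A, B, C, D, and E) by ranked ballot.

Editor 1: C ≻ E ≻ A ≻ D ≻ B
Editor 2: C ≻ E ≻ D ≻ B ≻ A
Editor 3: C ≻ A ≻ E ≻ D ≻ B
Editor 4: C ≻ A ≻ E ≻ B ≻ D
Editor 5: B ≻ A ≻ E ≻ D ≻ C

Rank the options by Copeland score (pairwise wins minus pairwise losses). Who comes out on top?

Pairwise results:
  A vs B: A wins 3–2.
  A vs C: C wins 4–1.
  A vs D: A wins 4–1.
  A vs E: A wins 3–2.
  B vs C: C wins 4–1.
  B vs D: D wins 3–2.
  B vs E: E wins 4–1.
  C vs D: C wins 4–1.
  C vs E: C wins 4–1.
  D vs E: E wins 5–0.
Copeland scores (wins − losses):
  A: 3 − 1 = 2
  B: 0 − 4 = -4
  C: 4 − 0 = 4
  D: 1 − 3 = -2
  E: 2 − 2 = 0
C has the best Copeland score.

C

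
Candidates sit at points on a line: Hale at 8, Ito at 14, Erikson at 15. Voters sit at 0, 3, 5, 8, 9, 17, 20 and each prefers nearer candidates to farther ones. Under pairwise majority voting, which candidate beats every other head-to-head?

Hale

With single-peaked preferences on a line, the Condorcet winner is the candidate closest to the median voter.
The median voter (position 8) is closest to Hale at 8.
Check: Hale vs Ito — voters closer to Hale: 5 of 7.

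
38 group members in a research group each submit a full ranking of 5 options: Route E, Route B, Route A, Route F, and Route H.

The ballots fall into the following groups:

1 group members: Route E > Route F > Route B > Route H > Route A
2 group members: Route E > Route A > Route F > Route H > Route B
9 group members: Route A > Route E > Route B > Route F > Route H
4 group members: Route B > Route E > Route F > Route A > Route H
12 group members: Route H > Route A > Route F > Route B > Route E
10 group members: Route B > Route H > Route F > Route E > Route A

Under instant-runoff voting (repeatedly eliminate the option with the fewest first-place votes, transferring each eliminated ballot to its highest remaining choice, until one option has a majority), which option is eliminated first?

Round 1: Route B 14, Route H 12, Route A 9, Route E 3, Route F 0. Route F has the fewest and is eliminated.
Round 2: Route B 14, Route H 12, Route A 9, Route E 3. Route E has the fewest and is eliminated.
Round 3: Route B 15, Route H 12, Route A 11. Route A has the fewest and is eliminated.
Round 4: Route B 24, Route H 14. Route B has a majority.

Route F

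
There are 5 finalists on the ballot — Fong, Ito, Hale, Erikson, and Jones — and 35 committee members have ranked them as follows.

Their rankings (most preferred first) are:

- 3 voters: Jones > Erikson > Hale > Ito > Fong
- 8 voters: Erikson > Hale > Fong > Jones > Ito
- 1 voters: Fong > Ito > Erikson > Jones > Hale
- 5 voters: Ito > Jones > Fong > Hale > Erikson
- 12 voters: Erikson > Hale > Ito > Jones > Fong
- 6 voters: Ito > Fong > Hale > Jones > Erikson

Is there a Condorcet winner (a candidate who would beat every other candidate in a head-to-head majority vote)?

Head-to-head results (35 voters total):
Fong vs Ito: Ito wins 26–9.
Fong vs Hale: Hale wins 23–12.
Fong vs Erikson: Erikson wins 23–12.
Fong vs Jones: Jones wins 20–15.
Ito vs Hale: Hale wins 23–12.
Ito vs Erikson: Erikson wins 23–12.
Ito vs Jones: Ito wins 24–11.
Hale vs Erikson: Erikson wins 24–11.
Hale vs Jones: Hale wins 26–9.
Erikson vs Jones: Erikson wins 21–14.
Erikson beats each rival — Fong (23–12), Ito (23–12), Hale (24–11), Jones (21–14) — so Erikson is the Condorcet winner.

Yes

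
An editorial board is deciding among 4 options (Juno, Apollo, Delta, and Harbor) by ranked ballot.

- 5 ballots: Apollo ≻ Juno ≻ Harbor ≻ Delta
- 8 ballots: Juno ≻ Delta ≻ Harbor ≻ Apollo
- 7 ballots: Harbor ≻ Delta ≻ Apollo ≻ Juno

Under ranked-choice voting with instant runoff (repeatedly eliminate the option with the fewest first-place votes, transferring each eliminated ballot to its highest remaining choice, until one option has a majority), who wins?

Juno

Round 1: Juno 8, Harbor 7, Apollo 5, Delta 0. Delta has the fewest and is eliminated.
Round 2: Juno 8, Harbor 7, Apollo 5. Apollo has the fewest and is eliminated.
Round 3: Juno 13, Harbor 7. Juno has a majority.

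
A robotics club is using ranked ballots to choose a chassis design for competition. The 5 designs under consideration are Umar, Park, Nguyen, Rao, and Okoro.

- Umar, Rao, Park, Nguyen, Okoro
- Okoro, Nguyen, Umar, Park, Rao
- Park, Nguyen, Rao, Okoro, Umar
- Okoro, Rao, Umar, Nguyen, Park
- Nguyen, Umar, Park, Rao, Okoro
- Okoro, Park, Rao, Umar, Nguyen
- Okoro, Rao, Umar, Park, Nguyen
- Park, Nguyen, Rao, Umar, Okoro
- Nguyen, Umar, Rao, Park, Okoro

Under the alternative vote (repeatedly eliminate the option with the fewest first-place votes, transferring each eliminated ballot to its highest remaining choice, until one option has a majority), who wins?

Park

Round 1: Okoro 4, Park 2, Nguyen 2, Umar 1, Rao 0. Rao has the fewest and is eliminated.
Round 2: Okoro 4, Park 2, Nguyen 2, Umar 1. Umar has the fewest and is eliminated.
Round 3: Okoro 4, Park 3, Nguyen 2. Nguyen has the fewest and is eliminated.
Round 4: Park 5, Okoro 4. Park has a majority.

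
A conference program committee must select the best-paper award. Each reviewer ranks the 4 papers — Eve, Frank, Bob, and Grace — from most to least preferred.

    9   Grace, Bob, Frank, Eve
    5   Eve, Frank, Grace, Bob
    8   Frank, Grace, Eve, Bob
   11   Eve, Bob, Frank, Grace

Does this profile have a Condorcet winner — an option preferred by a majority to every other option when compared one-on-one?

Head-to-head results (33 voters total):
Eve vs Frank: Frank wins 17–16.
Eve vs Bob: Eve wins 24–9.
Eve vs Grace: Grace wins 17–16.
Frank vs Bob: Bob wins 20–13.
Frank vs Grace: Frank wins 24–9.
Bob vs Grace: Grace wins 22–11.
No candidate beats all others: Eve beats Bob beats Frank beats Eve, a majority cycle.

No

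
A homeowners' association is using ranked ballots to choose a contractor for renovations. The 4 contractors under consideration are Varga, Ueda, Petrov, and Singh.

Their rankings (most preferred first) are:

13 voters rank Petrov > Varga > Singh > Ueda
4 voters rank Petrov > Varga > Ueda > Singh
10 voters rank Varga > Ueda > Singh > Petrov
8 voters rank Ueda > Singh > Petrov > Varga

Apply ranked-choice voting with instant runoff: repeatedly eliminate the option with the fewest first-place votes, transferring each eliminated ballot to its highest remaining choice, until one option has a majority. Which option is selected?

Round 1: Petrov 17, Varga 10, Ueda 8, Singh 0. Singh has the fewest and is eliminated.
Round 2: Petrov 17, Varga 10, Ueda 8. Ueda has the fewest and is eliminated.
Round 3: Petrov 25, Varga 10. Petrov has a majority.

Petrov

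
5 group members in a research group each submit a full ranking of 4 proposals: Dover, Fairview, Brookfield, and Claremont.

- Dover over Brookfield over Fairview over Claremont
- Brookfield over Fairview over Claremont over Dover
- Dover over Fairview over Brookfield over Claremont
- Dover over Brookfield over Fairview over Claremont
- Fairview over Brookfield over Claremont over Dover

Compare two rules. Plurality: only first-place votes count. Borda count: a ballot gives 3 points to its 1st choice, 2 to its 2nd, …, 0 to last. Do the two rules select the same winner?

No

Plurality first-place counts: Dover 3, Fairview 1, Brookfield 1, Claremont 0 → Dover.
Borda totals: Dover 9, Fairview 9, Brookfield 10, Claremont 2 → Brookfield.
The two rules disagree: plurality picks Dover, Borda picks Brookfield.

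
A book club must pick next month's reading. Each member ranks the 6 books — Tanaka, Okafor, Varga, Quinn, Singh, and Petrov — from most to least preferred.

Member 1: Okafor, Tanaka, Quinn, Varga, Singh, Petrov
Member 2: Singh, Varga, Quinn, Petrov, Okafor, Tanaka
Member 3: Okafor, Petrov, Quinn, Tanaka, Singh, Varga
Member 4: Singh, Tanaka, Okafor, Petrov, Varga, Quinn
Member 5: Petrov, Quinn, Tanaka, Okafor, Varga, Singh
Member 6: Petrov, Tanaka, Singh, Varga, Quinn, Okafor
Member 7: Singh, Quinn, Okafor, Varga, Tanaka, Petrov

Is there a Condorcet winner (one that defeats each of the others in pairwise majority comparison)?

No

Head-to-head results (7 voters total):
Tanaka vs Okafor: Okafor wins 4–3.
Tanaka vs Varga: Tanaka wins 5–2.
Tanaka vs Quinn: Quinn wins 4–3.
Tanaka vs Singh: Tanaka wins 4–3.
Tanaka vs Petrov: Petrov wins 4–3.
Okafor vs Varga: Okafor wins 5–2.
Okafor vs Quinn: Quinn wins 4–3.
Okafor vs Singh: Singh wins 4–3.
Okafor vs Petrov: Okafor wins 4–3.
Varga vs Quinn: Quinn wins 4–3.
Varga vs Singh: Singh wins 5–2.
Varga vs Petrov: Petrov wins 4–3.
Quinn vs Singh: Singh wins 4–3.
Quinn vs Petrov: Petrov wins 4–3.
Singh vs Petrov: Singh wins 4–3.
No candidate beats all others: Tanaka beats Singh beats Okafor beats Tanaka, a majority cycle.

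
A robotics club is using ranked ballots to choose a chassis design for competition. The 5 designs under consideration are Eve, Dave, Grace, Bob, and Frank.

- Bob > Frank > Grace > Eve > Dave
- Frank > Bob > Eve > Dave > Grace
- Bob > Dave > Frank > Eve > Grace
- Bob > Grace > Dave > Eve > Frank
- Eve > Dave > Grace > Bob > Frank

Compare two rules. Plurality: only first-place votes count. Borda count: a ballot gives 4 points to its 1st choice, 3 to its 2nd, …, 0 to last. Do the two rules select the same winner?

Yes

Plurality first-place counts: Eve 1, Dave 0, Grace 0, Bob 3, Frank 1 → Bob.
Borda totals: Eve 9, Dave 9, Grace 7, Bob 16, Frank 9 → Bob.
The two rules agree on Bob.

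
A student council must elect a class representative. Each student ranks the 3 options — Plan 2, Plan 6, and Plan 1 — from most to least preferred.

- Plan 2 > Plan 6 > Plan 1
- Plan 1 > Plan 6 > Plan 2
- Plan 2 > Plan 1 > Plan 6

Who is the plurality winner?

Plan 2

First-place vote totals:
  Plan 2: 2
  Plan 6: 0
  Plan 1: 1
Plan 2 has the most first-place votes.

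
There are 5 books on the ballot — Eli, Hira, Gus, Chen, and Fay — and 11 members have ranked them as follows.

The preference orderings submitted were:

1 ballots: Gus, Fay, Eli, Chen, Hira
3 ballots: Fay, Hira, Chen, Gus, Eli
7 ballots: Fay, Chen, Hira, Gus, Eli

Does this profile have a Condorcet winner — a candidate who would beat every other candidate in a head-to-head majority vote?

Yes

Head-to-head results (11 voters total):
Eli vs Hira: Hira wins 10–1.
Eli vs Gus: Gus wins 11–0.
Eli vs Chen: Chen wins 10–1.
Eli vs Fay: Fay wins 11–0.
Hira vs Gus: Hira wins 10–1.
Hira vs Chen: Chen wins 8–3.
Hira vs Fay: Fay wins 11–0.
Gus vs Chen: Chen wins 10–1.
Gus vs Fay: Fay wins 10–1.
Chen vs Fay: Fay wins 11–0.
Fay beats each rival — Eli (11–0), Hira (11–0), Gus (10–1), Chen (11–0) — so Fay is the Condorcet winner.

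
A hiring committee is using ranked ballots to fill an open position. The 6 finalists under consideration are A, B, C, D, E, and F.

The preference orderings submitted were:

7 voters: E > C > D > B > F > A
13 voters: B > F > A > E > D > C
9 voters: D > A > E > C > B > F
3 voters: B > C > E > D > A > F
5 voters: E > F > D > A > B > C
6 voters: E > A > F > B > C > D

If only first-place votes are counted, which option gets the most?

First-place vote totals:
  A: 0
  B: 16
  C: 0
  D: 9
  E: 18
  F: 0
E has the most first-place votes.

E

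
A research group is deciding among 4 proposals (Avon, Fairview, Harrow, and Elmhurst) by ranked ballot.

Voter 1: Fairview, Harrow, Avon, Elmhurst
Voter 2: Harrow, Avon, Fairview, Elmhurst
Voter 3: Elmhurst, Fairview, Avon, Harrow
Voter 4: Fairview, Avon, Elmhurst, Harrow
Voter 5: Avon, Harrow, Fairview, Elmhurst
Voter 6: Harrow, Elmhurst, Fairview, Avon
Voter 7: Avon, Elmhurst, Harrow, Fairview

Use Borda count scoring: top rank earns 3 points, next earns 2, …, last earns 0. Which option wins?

Avon

Borda scores:
  Avon: 1 + 2 + 1 + 2 + 3 + 0 + 3 = 12
  Fairview: 3 + 1 + 2 + 3 + 1 + 1 + 0 = 11
  Harrow: 2 + 3 + 0 + 0 + 2 + 3 + 1 = 11
  Elmhurst: 0 + 0 + 3 + 1 + 0 + 2 + 2 = 8
Avon has the highest total.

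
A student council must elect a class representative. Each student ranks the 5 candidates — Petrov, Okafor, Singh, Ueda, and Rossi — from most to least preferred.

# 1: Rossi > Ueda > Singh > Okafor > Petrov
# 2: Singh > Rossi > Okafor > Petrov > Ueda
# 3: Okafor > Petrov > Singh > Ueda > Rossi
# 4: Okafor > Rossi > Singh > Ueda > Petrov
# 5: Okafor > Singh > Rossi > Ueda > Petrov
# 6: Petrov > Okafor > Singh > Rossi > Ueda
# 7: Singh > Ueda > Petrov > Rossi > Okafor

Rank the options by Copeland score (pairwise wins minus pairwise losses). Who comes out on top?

Pairwise results:
  Petrov vs Okafor: Okafor wins 5–2.
  Petrov vs Singh: Singh wins 5–2.
  Petrov vs Ueda: Ueda wins 4–3.
  Petrov vs Rossi: Rossi wins 4–3.
  Okafor vs Singh: Okafor wins 4–3.
  Okafor vs Ueda: Okafor wins 5–2.
  Okafor vs Rossi: Okafor wins 4–3.
  Singh vs Ueda: Singh wins 6–1.
  Singh vs Rossi: Singh wins 5–2.
  Ueda vs Rossi: Rossi wins 5–2.
Copeland scores (wins − losses):
  Petrov: 0 − 4 = -4
  Okafor: 4 − 0 = 4
  Singh: 3 − 1 = 2
  Ueda: 1 − 3 = -2
  Rossi: 2 − 2 = 0
Okafor has the best Copeland score.

Okafor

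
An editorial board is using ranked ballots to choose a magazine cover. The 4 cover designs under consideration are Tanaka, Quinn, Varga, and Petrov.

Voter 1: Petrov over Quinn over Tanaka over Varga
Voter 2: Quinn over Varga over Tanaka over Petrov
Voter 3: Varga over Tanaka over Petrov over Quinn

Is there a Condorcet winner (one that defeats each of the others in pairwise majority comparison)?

No

Head-to-head results (3 voters total):
Tanaka vs Quinn: Quinn wins 2–1.
Tanaka vs Varga: Varga wins 2–1.
Tanaka vs Petrov: Tanaka wins 2–1.
Quinn vs Varga: Quinn wins 2–1.
Quinn vs Petrov: Petrov wins 2–1.
Varga vs Petrov: Varga wins 2–1.
No candidate beats all others: Tanaka beats Petrov beats Quinn beats Tanaka, a majority cycle.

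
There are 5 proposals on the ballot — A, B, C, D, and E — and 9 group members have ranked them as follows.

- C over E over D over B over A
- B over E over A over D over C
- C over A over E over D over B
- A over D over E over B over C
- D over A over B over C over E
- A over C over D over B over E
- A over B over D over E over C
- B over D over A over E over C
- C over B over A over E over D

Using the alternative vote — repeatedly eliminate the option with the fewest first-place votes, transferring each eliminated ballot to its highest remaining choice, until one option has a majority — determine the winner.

Round 1: A 3, C 3, B 2, D 1, E 0. E has the fewest and is eliminated.
Round 2: A 3, C 3, B 2, D 1. D has the fewest and is eliminated.
Round 3: A 4, C 3, B 2. B has the fewest and is eliminated.
Round 4: A 6, C 3. A has a majority.

A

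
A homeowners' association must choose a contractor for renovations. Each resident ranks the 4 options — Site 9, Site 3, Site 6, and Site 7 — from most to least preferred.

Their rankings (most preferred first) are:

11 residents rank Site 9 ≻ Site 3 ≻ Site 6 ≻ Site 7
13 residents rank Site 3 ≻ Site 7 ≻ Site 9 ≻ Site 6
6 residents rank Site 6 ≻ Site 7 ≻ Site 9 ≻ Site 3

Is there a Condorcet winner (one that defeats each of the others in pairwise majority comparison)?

No

Head-to-head results (30 voters total):
Site 9 vs Site 3: Site 9 wins 17–13.
Site 9 vs Site 6: Site 9 wins 24–6.
Site 9 vs Site 7: Site 7 wins 19–11.
Site 3 vs Site 6: Site 3 wins 24–6.
Site 3 vs Site 7: Site 3 wins 24–6.
Site 6 vs Site 7: Site 6 wins 17–13.
No candidate beats all others: Site 9 beats Site 3 beats Site 7 beats Site 9, a majority cycle.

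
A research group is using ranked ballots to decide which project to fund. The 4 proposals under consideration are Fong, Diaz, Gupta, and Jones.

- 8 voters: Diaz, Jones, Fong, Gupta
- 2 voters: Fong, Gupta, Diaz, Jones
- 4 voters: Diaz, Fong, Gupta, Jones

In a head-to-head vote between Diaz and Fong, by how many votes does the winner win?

10

Ballots ranking Diaz above Fong: 8+4 = 12.
Ballots ranking Fong above Diaz: 2.
Diaz wins 12–2, a margin of 10.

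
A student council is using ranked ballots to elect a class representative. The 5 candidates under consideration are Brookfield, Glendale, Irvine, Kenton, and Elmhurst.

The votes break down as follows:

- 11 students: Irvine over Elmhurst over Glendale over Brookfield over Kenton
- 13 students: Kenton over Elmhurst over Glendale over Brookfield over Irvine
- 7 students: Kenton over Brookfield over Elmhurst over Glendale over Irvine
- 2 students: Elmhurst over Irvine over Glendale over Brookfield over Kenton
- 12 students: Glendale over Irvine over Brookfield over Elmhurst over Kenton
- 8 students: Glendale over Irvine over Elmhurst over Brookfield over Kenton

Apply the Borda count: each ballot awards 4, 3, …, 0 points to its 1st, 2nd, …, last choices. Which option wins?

Glendale

Borda scores:
  Brookfield: 11·1 + 13·1 + 7·3 + 2·1 + 12·2 + 8·1 = 79
  Glendale: 11·2 + 13·2 + 7·1 + 2·2 + 12·4 + 8·4 = 139
  Irvine: 11·4 + 13·0 + 7·0 + 2·3 + 12·3 + 8·3 = 110
  Kenton: 11·0 + 13·4 + 7·4 + 2·0 + 12·0 + 8·0 = 80
  Elmhurst: 11·3 + 13·3 + 7·2 + 2·4 + 12·1 + 8·2 = 122
Glendale has the highest total.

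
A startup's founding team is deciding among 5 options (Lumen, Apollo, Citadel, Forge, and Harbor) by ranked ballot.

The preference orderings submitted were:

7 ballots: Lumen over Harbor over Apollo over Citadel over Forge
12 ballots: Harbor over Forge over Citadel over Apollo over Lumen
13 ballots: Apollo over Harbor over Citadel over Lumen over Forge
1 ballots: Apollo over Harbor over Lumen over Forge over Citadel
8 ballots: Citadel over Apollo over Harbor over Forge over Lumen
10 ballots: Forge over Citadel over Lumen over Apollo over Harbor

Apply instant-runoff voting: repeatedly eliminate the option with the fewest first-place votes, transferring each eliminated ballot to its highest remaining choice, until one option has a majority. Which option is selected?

Apollo

Round 1: Apollo 14, Harbor 12, Forge 10, Citadel 8, Lumen 7. Lumen has the fewest and is eliminated.
Round 2: Harbor 19, Apollo 14, Forge 10, Citadel 8. Citadel has the fewest and is eliminated.
Round 3: Apollo 22, Harbor 19, Forge 10. Forge has the fewest and is eliminated.
Round 4: Apollo 32, Harbor 19. Apollo has a majority.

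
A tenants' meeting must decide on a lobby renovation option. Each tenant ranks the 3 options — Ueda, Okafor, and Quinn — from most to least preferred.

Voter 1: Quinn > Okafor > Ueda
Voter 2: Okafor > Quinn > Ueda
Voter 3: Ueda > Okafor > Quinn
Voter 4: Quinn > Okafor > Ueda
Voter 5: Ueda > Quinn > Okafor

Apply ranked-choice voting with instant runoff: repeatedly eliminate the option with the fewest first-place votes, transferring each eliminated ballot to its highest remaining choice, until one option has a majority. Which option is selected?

Quinn

Round 1: Ueda 2, Quinn 2, Okafor 1. Okafor has the fewest and is eliminated.
Round 2: Quinn 3, Ueda 2. Quinn has a majority.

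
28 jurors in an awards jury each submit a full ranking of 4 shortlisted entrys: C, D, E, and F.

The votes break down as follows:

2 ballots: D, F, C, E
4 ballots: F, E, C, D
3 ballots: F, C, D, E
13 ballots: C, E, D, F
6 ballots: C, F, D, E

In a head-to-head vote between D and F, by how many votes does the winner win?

2

Ballots ranking D above F: 2+13 = 15.
Ballots ranking F above D: 4+3+6 = 13.
D wins 15–13, a margin of 2.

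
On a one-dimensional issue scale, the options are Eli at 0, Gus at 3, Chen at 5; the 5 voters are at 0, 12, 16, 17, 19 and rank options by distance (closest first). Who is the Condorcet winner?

With single-peaked preferences on a line, the Condorcet winner is the candidate closest to the median voter.
The median voter (position 16) is closest to Chen at 5.
Check: Chen vs Eli — voters closer to Chen: 4 of 5.

Chen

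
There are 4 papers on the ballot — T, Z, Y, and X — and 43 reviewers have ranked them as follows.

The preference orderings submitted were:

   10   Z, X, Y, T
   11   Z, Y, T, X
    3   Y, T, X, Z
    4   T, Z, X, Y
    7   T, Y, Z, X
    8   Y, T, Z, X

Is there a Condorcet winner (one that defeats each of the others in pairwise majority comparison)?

Head-to-head results (43 voters total):
T vs Z: T wins 22–21.
T vs Y: Y wins 32–11.
T vs X: T wins 33–10.
Z vs Y: Z wins 25–18.
Z vs X: Z wins 40–3.
Y vs X: Y wins 29–14.
No candidate beats all others: T beats Z beats Y beats T, a majority cycle.

No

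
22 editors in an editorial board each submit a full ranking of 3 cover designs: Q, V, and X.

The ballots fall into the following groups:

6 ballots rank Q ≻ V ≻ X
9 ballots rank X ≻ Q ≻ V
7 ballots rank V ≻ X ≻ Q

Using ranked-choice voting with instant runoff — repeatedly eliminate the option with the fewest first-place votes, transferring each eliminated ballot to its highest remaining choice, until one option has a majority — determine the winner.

V

Round 1: X 9, V 7, Q 6. Q has the fewest and is eliminated.
Round 2: V 13, X 9. V has a majority.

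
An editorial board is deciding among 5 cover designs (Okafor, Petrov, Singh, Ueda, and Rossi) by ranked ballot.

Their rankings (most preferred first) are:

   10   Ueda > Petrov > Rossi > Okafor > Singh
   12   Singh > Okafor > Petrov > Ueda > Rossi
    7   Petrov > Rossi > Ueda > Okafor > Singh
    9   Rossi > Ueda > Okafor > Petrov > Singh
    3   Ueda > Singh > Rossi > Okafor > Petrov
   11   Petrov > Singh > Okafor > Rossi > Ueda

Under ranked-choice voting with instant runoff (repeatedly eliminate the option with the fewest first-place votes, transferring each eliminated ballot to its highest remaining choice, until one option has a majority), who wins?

Round 1: Petrov 18, Ueda 13, Singh 12, Rossi 9, Okafor 0. Okafor has the fewest and is eliminated.
Round 2: Petrov 18, Ueda 13, Singh 12, Rossi 9. Rossi has the fewest and is eliminated.
Round 3: Ueda 22, Petrov 18, Singh 12. Singh has the fewest and is eliminated.
Round 4: Petrov 30, Ueda 22. Petrov has a majority.

Petrov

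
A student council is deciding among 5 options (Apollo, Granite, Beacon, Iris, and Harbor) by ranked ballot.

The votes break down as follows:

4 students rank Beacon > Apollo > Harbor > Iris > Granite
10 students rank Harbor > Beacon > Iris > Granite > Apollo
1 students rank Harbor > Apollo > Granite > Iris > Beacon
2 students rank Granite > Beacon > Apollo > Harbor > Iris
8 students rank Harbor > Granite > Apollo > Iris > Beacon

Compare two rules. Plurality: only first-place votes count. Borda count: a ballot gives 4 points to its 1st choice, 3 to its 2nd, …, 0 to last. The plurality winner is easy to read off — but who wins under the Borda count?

Harbor

Plurality first-place counts: Apollo 0, Granite 2, Beacon 4, Iris 0, Harbor 19 → Harbor.
Borda totals: Apollo 35, Granite 44, Beacon 52, Iris 33, Harbor 86 → Harbor.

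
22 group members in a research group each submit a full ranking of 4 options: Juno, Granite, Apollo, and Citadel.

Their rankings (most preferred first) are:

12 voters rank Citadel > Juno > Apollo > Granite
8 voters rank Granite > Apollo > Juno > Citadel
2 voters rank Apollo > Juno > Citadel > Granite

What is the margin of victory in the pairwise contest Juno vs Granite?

6

Ballots ranking Juno above Granite: 12+2 = 14.
Ballots ranking Granite above Juno: 8.
Juno wins 14–8, a margin of 6.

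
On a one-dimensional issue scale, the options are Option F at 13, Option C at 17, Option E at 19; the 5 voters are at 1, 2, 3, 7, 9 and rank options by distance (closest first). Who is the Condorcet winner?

Option F

With single-peaked preferences on a line, the Condorcet winner is the candidate closest to the median voter.
The median voter (position 3) is closest to Option F at 13.
Check: Option F vs Option C — voters closer to Option F: 5 of 5.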